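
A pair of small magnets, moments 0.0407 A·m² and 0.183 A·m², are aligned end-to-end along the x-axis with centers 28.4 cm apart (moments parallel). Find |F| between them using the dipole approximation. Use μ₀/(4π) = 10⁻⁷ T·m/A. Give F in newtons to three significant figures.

On-axis B of dipole 1: B = (μ₀/4π)·2m₁/r³. Force on dipole 2: F = m₂·dB/dr.
dB/dr = −(μ₀/4π)·6m₁/r⁴, so |F| = (μ₀/4π)·6m₁m₂/r⁴.
F = 6(10⁻⁷)(0.0407)(0.183)/(0.284)⁴ = 6.869×10⁻⁷ N.

F ≈ 6.87×10⁻⁷ N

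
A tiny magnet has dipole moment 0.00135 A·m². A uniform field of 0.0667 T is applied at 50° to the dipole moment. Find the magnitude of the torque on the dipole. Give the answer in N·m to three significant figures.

Torque on a magnetic dipole: τ = mB sinθ.
τ = (0.00135)(0.0667)·sin50° = 6.898×10⁻⁵ N·m.

τ ≈ 6.90×10⁻⁵ N·m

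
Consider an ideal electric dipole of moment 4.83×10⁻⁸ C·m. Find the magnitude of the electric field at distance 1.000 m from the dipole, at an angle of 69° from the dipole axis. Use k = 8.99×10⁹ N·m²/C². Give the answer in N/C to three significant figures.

At angle θ the dipole field magnitude is E = (kp/r³)·√(1 + 3cos²θ).
kp/r³ = (8.99×10⁹)(4.83×10⁻⁸) / (1.00)³ = 434.2 N/C.
√(1 + 3cos²69°) = √(1 + 3·0.1284) = √1.3853 ≈ 1.1770.
E ≈ 434.2 × 1.177 = 511.1 N/C.

E ≈ 511 N/C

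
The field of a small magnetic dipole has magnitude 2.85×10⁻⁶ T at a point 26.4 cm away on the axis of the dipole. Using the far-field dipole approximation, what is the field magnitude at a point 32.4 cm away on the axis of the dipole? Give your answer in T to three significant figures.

Dipole fields scale as 1/r³ in the far field; the geometry is the same at both points.
B₂ = B₁ · (r₁/r₂)³ = 2.85×10⁻⁶ · (26.4/32.4)³.
(r₁/r₂)³ = (0.8148)³ = 0.541.
B₂ ≈ 1.542×10⁻⁶ T.

B ≈ 1.54×10⁻⁶ T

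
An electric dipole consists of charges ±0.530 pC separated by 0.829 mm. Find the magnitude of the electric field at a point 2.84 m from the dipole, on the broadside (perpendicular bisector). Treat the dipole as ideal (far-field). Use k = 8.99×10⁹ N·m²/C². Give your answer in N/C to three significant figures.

E ≈ 1.72×10⁻⁷ N/C

Dipole moment p = qd = (5.30×10⁻¹³ C)(8.29×10⁻⁴ m) = 4.394×10⁻¹⁶ C·m.
On the perpendicular bisector E = kp/r³ (half the axial value at the same distance).
E = (8.99×10⁹)(4.394×10⁻¹⁶) / (2.84)³ = 1.725×10⁻⁷ N/C.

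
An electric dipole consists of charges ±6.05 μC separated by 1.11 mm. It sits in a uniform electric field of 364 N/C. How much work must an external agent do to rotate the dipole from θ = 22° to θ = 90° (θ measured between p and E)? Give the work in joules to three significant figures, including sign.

Dipole moment p = qd = (6.05×10⁻⁶ C)(0.00111 m) = 6.716×10⁻⁹ C·m.
W_ext = ΔU = U(θ₂) − U(θ₁) = −pE cosθ₂ − (−pE cosθ₁) = pE(cosθ₁ − cosθ₂).
W = (6.716×10⁻⁹)(364)·(cos22° − cos90°) = (2.445×10⁻⁶)·(+0.9272) = 2.267×10⁻⁶ J.

W ≈ 2.27×10⁻⁶ J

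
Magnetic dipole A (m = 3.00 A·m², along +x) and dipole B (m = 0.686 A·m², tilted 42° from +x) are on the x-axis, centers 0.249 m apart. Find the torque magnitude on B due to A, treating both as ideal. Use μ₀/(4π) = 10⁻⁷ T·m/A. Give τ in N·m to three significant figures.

Dipole B is on the axis of dipole A, so B₁ there is axial: B₁ = (μ₀/4π)·2m₁/r³ along +x.
B₁ = 2(10⁻⁷)(3.00)/(0.249)³ = 3.886×10⁻⁵ T.
τ = m₂ B₁ sinθ.
τ = (0.686)(3.886×10⁻⁵)·sin42° = 1.784×10⁻⁵ N·m.

τ ≈ 1.78×10⁻⁵ N·m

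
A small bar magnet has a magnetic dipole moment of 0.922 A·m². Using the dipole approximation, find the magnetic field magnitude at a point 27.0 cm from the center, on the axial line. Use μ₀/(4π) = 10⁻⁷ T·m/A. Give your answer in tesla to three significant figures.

B ≈ 9.37×10⁻⁶ T

On axis B = (μ₀/4π)·2m/r³.
B = 2·(10⁻⁷)·(0.922) / (0.270)³ = 9.368×10⁻⁶ T.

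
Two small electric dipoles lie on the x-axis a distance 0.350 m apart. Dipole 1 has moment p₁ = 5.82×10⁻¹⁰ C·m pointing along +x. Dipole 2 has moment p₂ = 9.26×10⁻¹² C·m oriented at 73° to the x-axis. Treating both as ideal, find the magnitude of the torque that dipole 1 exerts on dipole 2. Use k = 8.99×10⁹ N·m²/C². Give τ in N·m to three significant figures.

The second dipole sits on the axis of the first, so the field there is axial: E₁ = 2kp₁/r³ along +x.
E₁ = 2(8.99×10⁹)(5.82×10⁻¹⁰)/(0.350)³ = 244.1 N/C.
Torque on the second dipole: τ = p₂ E₁ sinθ.
τ = (9.26×10⁻¹²)(244.1)·sin73° = 2.161×10⁻⁹ N·m.

τ ≈ 2.16×10⁻⁹ N·m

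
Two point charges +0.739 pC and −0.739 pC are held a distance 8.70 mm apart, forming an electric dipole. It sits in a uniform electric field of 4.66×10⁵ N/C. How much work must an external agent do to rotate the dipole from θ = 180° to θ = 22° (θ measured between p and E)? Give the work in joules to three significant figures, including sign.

W ≈ -5.77×10⁻⁹ J

Dipole moment p = qd = (7.39×10⁻¹³ C)(0.00870 m) = 6.429×10⁻¹⁵ C·m.
W_ext = ΔU = U(θ₂) − U(θ₁) = −pE cosθ₂ − (−pE cosθ₁) = pE(cosθ₁ − cosθ₂).
W = (6.429×10⁻¹⁵)(4.66×10⁵)·(cos180° − cos22°) = (2.996×10⁻⁹)·(-1.9272) = -5.774×10⁻⁹ J.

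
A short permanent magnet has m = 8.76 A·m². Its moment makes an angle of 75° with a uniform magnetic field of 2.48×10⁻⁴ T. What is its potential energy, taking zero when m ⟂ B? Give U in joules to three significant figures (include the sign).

U ≈ -5.62×10⁻⁴ J

U = −m·B = −mB cosθ.
U = −(8.76)(2.48×10⁻⁴)·cos75° = -5.623×10⁻⁴ J.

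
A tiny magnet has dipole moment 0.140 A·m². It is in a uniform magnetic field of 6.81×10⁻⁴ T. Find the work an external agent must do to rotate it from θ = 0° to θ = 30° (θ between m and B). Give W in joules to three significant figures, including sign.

W ≈ 1.28×10⁻⁵ J

W_ext = ΔU = −mB cosθ₂ + mB cosθ₁ = mB(cosθ₁ − cosθ₂).
W = (0.140)(6.81×10⁻⁴)·(cos0° − cos30°) = (9.534×10⁻⁵)·(+0.1340) = 1.277×10⁻⁵ J.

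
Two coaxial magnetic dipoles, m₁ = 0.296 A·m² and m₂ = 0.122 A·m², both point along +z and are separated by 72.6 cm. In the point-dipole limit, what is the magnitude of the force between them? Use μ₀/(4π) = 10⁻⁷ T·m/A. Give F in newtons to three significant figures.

On-axis B of dipole 1: B = (μ₀/4π)·2m₁/r³. Force on dipole 2: F = m₂·dB/dr.
dB/dr = −(μ₀/4π)·6m₁/r⁴, so |F| = (μ₀/4π)·6m₁m₂/r⁴.
F = 6(10⁻⁷)(0.296)(0.122)/(0.726)⁴ = 7.799×10⁻⁸ N.

F ≈ 7.80×10⁻⁸ N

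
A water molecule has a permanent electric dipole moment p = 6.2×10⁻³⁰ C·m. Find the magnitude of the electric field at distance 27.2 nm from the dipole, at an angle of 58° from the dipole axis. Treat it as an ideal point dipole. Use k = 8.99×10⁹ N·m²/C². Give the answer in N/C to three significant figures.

E ≈ 3760 N/C

At angle θ the dipole field magnitude is E = (kp/r³)·√(1 + 3cos²θ).
kp/r³ = (8.99×10⁹)(6.20×10⁻³⁰) / (2.72×10⁻⁸)³ = 2770 N/C.
√(1 + 3cos²58°) = √(1 + 3·0.2808) = √1.8424 ≈ 1.3574.
E ≈ 2770 × 1.357 = 3760 N/C.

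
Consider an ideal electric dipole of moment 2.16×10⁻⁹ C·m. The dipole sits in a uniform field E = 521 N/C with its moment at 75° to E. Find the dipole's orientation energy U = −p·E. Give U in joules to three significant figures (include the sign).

U ≈ -2.91×10⁻⁷ J

U = −p·E = −pE cosθ.
U = −(2.16×10⁻⁹)(521)·cos75° = -2.913×10⁻⁷ J.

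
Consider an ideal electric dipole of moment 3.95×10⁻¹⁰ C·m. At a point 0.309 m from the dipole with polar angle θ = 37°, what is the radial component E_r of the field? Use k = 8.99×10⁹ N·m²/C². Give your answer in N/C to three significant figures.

For a dipole, E_r = (2kp cosθ)/r³.
kp/r³ = (8.99×10⁹)(3.95×10⁻¹⁰)/(0.309)³ = 120.4 N/C.
E_r = 2·120.4·cos37° = 192.2 N/C.

E_r ≈ 192 N/C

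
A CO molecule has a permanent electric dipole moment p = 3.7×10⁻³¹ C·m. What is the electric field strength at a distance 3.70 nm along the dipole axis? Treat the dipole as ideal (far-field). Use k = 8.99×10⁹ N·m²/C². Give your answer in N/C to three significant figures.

On the dipole axis E = 2kp/r³.
E = 2·(8.99×10⁹)(3.70×10⁻³¹) / (3.70×10⁻⁹)³ = 1.313×10⁵ N/C.

E ≈ 1.31×10⁵ N/C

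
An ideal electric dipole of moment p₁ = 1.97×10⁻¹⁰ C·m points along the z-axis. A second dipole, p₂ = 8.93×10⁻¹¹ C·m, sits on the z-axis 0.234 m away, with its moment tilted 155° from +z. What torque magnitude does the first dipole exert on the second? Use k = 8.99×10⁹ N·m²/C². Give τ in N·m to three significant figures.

The second dipole sits on the axis of the first, so the field there is axial: E₁ = 2kp₁/r³ along +z.
E₁ = 2(8.99×10⁹)(1.97×10⁻¹⁰)/(0.234)³ = 276.4 N/C.
Torque on the second dipole: τ = p₂ E₁ sinθ.
τ = (8.93×10⁻¹¹)(276.4)·sin155° = 1.043×10⁻⁸ N·m.

τ ≈ 1.04×10⁻⁸ N·m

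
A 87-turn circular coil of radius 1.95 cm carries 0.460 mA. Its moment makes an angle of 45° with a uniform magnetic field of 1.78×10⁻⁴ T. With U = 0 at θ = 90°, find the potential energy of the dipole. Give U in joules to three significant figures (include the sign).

U ≈ -6.02×10⁻⁹ J

m = NIA = NIπa² = 87·(4.60×10⁻⁴)·π·(0.0195)² = 4.781×10⁻⁵ A·m².
U = −m·B = −mB cosθ.
U = −(4.781×10⁻⁵)(1.78×10⁻⁴)·cos45° = -6.018×10⁻⁹ J.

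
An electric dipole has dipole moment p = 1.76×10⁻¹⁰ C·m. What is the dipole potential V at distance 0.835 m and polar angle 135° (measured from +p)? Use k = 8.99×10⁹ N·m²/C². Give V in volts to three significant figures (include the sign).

The dipole potential is V = kp cosθ / r².
V = (8.99×10⁹)(1.76×10⁻¹⁰)·cos135° / (0.835)² = -1.605 V.

V ≈ -1.60 V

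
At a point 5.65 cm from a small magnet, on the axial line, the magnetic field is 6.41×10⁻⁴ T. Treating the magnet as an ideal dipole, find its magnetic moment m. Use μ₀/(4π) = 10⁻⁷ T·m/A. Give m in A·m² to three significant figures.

m ≈ 0.578 A·m²

On axis B = (μ₀/4π)·2m/r³, so m = Br³·4π/(μ₀·2).
m = (6.41×10⁻⁴)·(0.0565)³ / (2·10⁻⁷) = 0.5781 A·m².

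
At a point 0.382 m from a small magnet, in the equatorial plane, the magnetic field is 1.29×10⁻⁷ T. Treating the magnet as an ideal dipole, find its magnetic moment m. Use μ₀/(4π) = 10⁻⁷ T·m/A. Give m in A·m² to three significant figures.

m ≈ 0.0719 A·m²

In the equatorial plane B = (μ₀/4π)·m/r³, so m = Br³·4π/(μ₀).
m = (1.29×10⁻⁷)·(0.382)³ / (10⁻⁷) = 0.07191 A·m².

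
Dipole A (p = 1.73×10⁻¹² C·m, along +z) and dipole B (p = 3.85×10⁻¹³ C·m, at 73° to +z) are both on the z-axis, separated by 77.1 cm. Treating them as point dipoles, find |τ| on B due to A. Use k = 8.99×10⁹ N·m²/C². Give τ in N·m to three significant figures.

The second dipole sits on the axis of the first, so the field there is axial: E₁ = 2kp₁/r³ along +z.
E₁ = 2(8.99×10⁹)(1.73×10⁻¹²)/(0.771)³ = 0.06787 N/C.
Torque on the second dipole: τ = p₂ E₁ sinθ.
τ = (3.85×10⁻¹³)(0.06787)·sin73° = 2.499×10⁻¹⁴ N·m.

τ ≈ 2.50×10⁻¹⁴ N·m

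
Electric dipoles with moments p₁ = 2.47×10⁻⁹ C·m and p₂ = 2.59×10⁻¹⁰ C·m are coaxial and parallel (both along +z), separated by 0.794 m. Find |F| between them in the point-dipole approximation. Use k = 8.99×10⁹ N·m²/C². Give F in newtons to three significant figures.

On-axis field of dipole 1 at distance r: E = 2kp₁/r³. Force on dipole 2 is F = p₂·dE/dr (gradient along axis).
dE/dr = −6kp₁/r⁴, so |F| = 6kp₁p₂/r⁴ (attractive for aligned moments).
F = 6(8.99×10⁹)(2.47×10⁻⁹)(2.59×10⁻¹⁰)/(0.794)⁴ = 8.682×10⁻⁸ N.

F ≈ 8.68×10⁻⁸ N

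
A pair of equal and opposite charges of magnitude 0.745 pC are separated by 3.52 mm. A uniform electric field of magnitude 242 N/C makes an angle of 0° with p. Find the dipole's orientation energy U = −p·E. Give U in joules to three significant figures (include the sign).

U ≈ -6.35×10⁻¹³ J

Dipole moment p = qd = (7.45×10⁻¹³ C)(0.00352 m) = 2.622×10⁻¹⁵ C·m.
U = −p·E = −pE cosθ.
U = −(2.622×10⁻¹⁵)(242)·cos0° = -6.345×10⁻¹³ J.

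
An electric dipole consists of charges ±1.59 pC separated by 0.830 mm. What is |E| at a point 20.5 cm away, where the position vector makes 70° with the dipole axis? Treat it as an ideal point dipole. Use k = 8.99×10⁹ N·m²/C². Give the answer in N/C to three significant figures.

E ≈ 0.00160 N/C

Dipole moment p = qd = (1.59×10⁻¹² C)(8.30×10⁻⁴ m) = 1.32×10⁻¹⁵ C·m.
At angle θ the dipole field magnitude is E = (kp/r³)·√(1 + 3cos²θ).
kp/r³ = (8.99×10⁹)(1.32×10⁻¹⁵) / (0.205)³ = 0.001377 N/C.
√(1 + 3cos²70°) = √(1 + 3·0.1170) = √1.3509 ≈ 1.1623.
E ≈ 0.001377 × 1.162 = 0.001601 N/C.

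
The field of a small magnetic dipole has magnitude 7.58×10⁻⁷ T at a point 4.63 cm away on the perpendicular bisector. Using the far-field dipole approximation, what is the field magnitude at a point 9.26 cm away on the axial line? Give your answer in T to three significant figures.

B ≈ 1.90×10⁻⁷ T

Dipole fields scale as 1/r³ in the far field.
The axial field is twice the equatorial field at the same r, so the geometry factor is 2/1.
B₂ = B₁ · (2/1) · (r₁/r₂)³ = 7.58×10⁻⁷ · 2 · (4.63/9.26)³.
(r₁/r₂)³ = (0.5)³ = 0.125.
B₂ ≈ 1.895×10⁻⁷ T.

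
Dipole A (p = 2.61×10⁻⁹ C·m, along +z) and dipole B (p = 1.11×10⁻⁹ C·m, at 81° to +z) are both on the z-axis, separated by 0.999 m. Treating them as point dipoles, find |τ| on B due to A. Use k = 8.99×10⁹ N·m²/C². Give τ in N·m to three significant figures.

The second dipole sits on the axis of the first, so the field there is axial: E₁ = 2kp₁/r³ along +z.
E₁ = 2(8.99×10⁹)(2.61×10⁻⁹)/(0.999)³ = 47.07 N/C.
Torque on the second dipole: τ = p₂ E₁ sinθ.
τ = (1.11×10⁻⁹)(47.07)·sin81° = 5.160×10⁻⁸ N·m.

τ ≈ 5.16×10⁻⁸ N·m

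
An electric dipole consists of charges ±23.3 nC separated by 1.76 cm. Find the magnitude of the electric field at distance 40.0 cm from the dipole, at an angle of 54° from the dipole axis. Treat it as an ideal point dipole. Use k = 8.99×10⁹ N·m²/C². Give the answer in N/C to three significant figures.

E ≈ 82.2 N/C

Dipole moment p = qd = (2.33×10⁻⁸ C)(0.0176 m) = 4.101×10⁻¹⁰ C·m.
At angle θ the dipole field magnitude is E = (kp/r³)·√(1 + 3cos²θ).
kp/r³ = (8.99×10⁹)(4.101×10⁻¹⁰) / (0.400)³ = 57.61 N/C.
√(1 + 3cos²54°) = √(1 + 3·0.3455) = √2.0365 ≈ 1.4271.
E ≈ 57.61 × 1.427 = 82.21 N/C.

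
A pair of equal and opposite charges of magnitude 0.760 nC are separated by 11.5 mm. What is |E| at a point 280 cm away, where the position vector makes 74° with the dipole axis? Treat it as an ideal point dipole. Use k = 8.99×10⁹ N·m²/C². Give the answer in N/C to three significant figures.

E ≈ 0.00397 N/C

Dipole moment p = qd = (7.60×10⁻¹⁰ C)(0.0115 m) = 8.74×10⁻¹² C·m.
At angle θ the dipole field magnitude is E = (kp/r³)·√(1 + 3cos²θ).
kp/r³ = (8.99×10⁹)(8.74×10⁻¹²) / (2.80)³ = 0.003579 N/C.
√(1 + 3cos²74°) = √(1 + 3·0.0760) = √1.2279 ≈ 1.1081.
E ≈ 0.003579 × 1.108 = 0.003966 N/C.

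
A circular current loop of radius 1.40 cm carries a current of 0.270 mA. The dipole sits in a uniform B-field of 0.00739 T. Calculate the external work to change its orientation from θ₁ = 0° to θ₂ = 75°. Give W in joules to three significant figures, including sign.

Magnetic moment m = IA = Iπa² = (2.70×10⁻⁴)·π·(0.0140)² = 1.663×10⁻⁷ A·m².
W_ext = ΔU = −mB cosθ₂ + mB cosθ₁ = mB(cosθ₁ − cosθ₂).
W = (1.663×10⁻⁷)(0.00739)·(cos0° − cos75°) = (1.229×10⁻⁹)·(+0.7412) = 9.109×10⁻¹⁰ J.

W ≈ 9.11×10⁻¹⁰ J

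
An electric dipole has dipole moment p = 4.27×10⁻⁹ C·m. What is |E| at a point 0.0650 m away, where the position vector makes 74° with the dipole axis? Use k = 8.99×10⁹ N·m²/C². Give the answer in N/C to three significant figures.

At angle θ the dipole field magnitude is E = (kp/r³)·√(1 + 3cos²θ).
kp/r³ = (8.99×10⁹)(4.27×10⁻⁹) / (0.0650)³ = 1.398×10⁵ N/C.
√(1 + 3cos²74°) = √(1 + 3·0.0760) = √1.2279 ≈ 1.1081.
E ≈ 1.398×10⁵ × 1.108 = 1.549×10⁵ N/C.

E ≈ 1.55×10⁵ N/C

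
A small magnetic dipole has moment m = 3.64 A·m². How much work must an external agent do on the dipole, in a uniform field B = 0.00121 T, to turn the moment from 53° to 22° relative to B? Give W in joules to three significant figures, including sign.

W_ext = ΔU = −mB cosθ₂ + mB cosθ₁ = mB(cosθ₁ − cosθ₂).
W = (3.64)(0.00121)·(cos53° − cos22°) = (0.004404)·(-0.3254) = -0.001433 J.

W ≈ -0.00143 J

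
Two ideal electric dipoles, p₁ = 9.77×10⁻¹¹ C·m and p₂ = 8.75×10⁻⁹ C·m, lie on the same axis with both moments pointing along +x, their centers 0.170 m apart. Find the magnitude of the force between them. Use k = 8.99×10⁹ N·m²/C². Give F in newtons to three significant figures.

F ≈ 5.52×10⁻⁵ N

On-axis field of dipole 1 at distance r: E = 2kp₁/r³. Force on dipole 2 is F = p₂·dE/dr (gradient along axis).
dE/dr = −6kp₁/r⁴, so |F| = 6kp₁p₂/r⁴ (attractive for aligned moments).
F = 6(8.99×10⁹)(9.77×10⁻¹¹)(8.75×10⁻⁹)/(0.170)⁴ = 5.521×10⁻⁵ N.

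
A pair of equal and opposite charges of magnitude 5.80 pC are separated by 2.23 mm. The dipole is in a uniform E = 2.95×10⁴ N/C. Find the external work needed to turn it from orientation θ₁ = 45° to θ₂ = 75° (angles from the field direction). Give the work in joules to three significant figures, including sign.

Dipole moment p = qd = (5.80×10⁻¹² C)(0.00223 m) = 1.293×10⁻¹⁴ C·m.
W_ext = ΔU = U(θ₂) − U(θ₁) = −pE cosθ₂ − (−pE cosθ₁) = pE(cosθ₁ − cosθ₂).
W = (1.293×10⁻¹⁴)(2.95×10⁴)·(cos45° − cos75°) = (3.814×10⁻¹⁰)·(+0.4483) = 1.710×10⁻¹⁰ J.

W ≈ 1.71×10⁻¹⁰ J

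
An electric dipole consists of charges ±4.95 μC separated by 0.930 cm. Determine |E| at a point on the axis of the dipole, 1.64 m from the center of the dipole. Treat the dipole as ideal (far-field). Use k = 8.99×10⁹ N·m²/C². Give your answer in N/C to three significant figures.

Dipole moment p = qd = (4.95×10⁻⁶ C)(0.00930 m) = 4.604×10⁻⁸ C·m.
On the dipole axis E = 2kp/r³.
E = 2·(8.99×10⁹)(4.604×10⁻⁸) / (1.64)³ = 187.7 N/C.

E ≈ 188 N/C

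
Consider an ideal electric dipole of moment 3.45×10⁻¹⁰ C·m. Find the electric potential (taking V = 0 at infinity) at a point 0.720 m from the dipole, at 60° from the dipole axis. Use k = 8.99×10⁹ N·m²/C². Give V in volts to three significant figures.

V ≈ 2.99 V

The dipole potential is V = kp cosθ / r².
V = (8.99×10⁹)(3.45×10⁻¹⁰)·cos60° / (0.720)² = 2.991 V.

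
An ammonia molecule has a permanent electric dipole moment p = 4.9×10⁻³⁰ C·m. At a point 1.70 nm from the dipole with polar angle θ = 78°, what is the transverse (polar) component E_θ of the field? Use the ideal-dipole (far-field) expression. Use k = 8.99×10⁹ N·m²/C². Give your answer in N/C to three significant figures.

For a dipole, E_θ = (kp sinθ)/r³.
kp/r³ = (8.99×10⁹)(4.90×10⁻³⁰)/(1.70×10⁻⁹)³ = 8.966×10⁶ N/C.
E_θ = 8.966×10⁶·sin78° = 8.770×10⁶ N/C.

E_θ ≈ 8.77×10⁶ N/C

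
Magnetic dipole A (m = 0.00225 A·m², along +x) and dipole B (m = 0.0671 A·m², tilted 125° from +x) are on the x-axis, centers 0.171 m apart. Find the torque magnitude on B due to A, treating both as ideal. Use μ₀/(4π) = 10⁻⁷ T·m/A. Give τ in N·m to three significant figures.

Dipole B is on the axis of dipole A, so B₁ there is axial: B₁ = (μ₀/4π)·2m₁/r³ along +x.
B₁ = 2(10⁻⁷)(0.00225)/(0.171)³ = 9.000×10⁻⁸ T.
τ = m₂ B₁ sinθ.
τ = (0.0671)(9.000×10⁻⁸)·sin125° = 4.947×10⁻⁹ N·m.

τ ≈ 4.95×10⁻⁹ N·m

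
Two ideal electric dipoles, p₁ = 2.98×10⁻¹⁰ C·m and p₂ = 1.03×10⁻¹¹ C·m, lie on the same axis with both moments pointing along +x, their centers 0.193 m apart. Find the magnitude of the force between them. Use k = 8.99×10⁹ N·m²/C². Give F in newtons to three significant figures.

F ≈ 1.19×10⁻⁷ N

On-axis field of dipole 1 at distance r: E = 2kp₁/r³. Force on dipole 2 is F = p₂·dE/dr (gradient along axis).
dE/dr = −6kp₁/r⁴, so |F| = 6kp₁p₂/r⁴ (attractive for aligned moments).
F = 6(8.99×10⁹)(2.98×10⁻¹⁰)(1.03×10⁻¹¹)/(0.193)⁴ = 1.193×10⁻⁷ N.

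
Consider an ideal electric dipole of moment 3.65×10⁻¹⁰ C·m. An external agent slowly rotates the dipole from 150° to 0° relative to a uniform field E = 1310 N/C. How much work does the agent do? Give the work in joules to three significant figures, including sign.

W_ext = ΔU = U(θ₂) − U(θ₁) = −pE cosθ₂ − (−pE cosθ₁) = pE(cosθ₁ − cosθ₂).
W = (3.65×10⁻¹⁰)(1310)·(cos150° − cos0°) = (4.781×10⁻⁷)·(-1.8660) = -8.922×10⁻⁷ J.

W ≈ -8.92×10⁻⁷ J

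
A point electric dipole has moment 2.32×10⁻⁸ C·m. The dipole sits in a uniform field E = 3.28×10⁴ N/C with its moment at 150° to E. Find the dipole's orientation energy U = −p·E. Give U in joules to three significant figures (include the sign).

U = −p·E = −pE cosθ.
U = −(2.32×10⁻⁸)(3.28×10⁴)·cos150° = 6.590×10⁻⁴ J.

U ≈ 6.59×10⁻⁴ J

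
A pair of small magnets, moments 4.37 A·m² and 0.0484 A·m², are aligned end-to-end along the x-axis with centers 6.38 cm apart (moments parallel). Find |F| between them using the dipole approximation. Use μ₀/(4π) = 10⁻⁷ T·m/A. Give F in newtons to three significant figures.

On-axis B of dipole 1: B = (μ₀/4π)·2m₁/r³. Force on dipole 2: F = m₂·dB/dr.
dB/dr = −(μ₀/4π)·6m₁/r⁴, so |F| = (μ₀/4π)·6m₁m₂/r⁴.
F = 6(10⁻⁷)(4.37)(0.0484)/(0.0638)⁴ = 0.007659 N.

F ≈ 0.00766 N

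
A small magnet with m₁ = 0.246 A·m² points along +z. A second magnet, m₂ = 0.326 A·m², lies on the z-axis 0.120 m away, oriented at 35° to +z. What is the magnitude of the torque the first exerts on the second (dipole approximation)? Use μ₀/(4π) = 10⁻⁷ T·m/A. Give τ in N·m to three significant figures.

τ ≈ 5.32×10⁻⁶ N·m

Dipole B is on the axis of dipole A, so B₁ there is axial: B₁ = (μ₀/4π)·2m₁/r³ along +z.
B₁ = 2(10⁻⁷)(0.246)/(0.120)³ = 2.847×10⁻⁵ T.
τ = m₂ B₁ sinθ.
τ = (0.326)(2.847×10⁻⁵)·sin35° = 5.324×10⁻⁶ N·m.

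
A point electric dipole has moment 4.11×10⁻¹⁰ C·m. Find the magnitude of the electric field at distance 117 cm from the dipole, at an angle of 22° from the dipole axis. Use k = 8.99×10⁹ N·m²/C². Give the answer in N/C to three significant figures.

E ≈ 4.36 N/C

At angle θ the dipole field magnitude is E = (kp/r³)·√(1 + 3cos²θ).
kp/r³ = (8.99×10⁹)(4.11×10⁻¹⁰) / (1.17)³ = 2.307 N/C.
√(1 + 3cos²22°) = √(1 + 3·0.8597) = √3.5790 ≈ 1.8918.
E ≈ 2.307 × 1.892 = 4.364 N/C.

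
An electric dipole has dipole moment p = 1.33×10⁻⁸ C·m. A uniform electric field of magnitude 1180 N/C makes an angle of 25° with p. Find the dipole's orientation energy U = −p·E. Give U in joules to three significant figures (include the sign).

U = −p·E = −pE cosθ.
U = −(1.33×10⁻⁸)(1180)·cos25° = -1.422×10⁻⁵ J.

U ≈ -1.42×10⁻⁵ J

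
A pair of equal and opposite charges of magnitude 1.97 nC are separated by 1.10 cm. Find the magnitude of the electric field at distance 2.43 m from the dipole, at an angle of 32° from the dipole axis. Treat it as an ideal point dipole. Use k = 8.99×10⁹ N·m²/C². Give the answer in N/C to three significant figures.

Dipole moment p = qd = (1.97×10⁻⁹ C)(0.0110 m) = 2.167×10⁻¹¹ C·m.
At angle θ the dipole field magnitude is E = (kp/r³)·√(1 + 3cos²θ).
kp/r³ = (8.99×10⁹)(2.167×10⁻¹¹) / (2.43)³ = 0.01358 N/C.
√(1 + 3cos²32°) = √(1 + 3·0.7192) = √3.1576 ≈ 1.7770.
E ≈ 0.01358 × 1.777 = 0.02413 N/C.

E ≈ 0.0241 N/C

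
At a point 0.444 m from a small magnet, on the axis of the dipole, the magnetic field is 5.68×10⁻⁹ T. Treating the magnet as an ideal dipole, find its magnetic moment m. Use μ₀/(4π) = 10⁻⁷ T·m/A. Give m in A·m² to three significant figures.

m ≈ 0.00249 A·m²

On axis B = (μ₀/4π)·2m/r³, so m = Br³·4π/(μ₀·2).
m = (5.68×10⁻⁹)·(0.444)³ / (2·10⁻⁷) = 0.002486 A·m².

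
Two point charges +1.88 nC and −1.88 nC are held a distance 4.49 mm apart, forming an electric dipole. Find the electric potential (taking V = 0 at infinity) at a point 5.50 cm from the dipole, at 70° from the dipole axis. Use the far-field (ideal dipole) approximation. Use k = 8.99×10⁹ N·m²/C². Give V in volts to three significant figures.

V ≈ 8.58 V

Dipole moment p = qd = (1.88×10⁻⁹ C)(0.00449 m) = 8.441×10⁻¹² C·m.
The dipole potential is V = kp cosθ / r².
V = (8.99×10⁹)(8.441×10⁻¹²)·cos70° / (0.0550)² = 8.580 V.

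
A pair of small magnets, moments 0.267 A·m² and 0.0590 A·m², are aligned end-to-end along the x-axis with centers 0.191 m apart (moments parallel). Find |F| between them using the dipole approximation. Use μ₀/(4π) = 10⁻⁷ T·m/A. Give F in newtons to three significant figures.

F ≈ 7.10×10⁻⁶ N

On-axis B of dipole 1: B = (μ₀/4π)·2m₁/r³. Force on dipole 2: F = m₂·dB/dr.
dB/dr = −(μ₀/4π)·6m₁/r⁴, so |F| = (μ₀/4π)·6m₁m₂/r⁴.
F = 6(10⁻⁷)(0.267)(0.0590)/(0.191)⁴ = 7.102×10⁻⁶ N.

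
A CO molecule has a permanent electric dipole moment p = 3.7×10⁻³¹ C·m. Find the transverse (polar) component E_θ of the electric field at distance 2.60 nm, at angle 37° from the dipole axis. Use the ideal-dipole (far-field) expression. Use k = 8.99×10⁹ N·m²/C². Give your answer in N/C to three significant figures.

For a dipole, E_θ = (kp sinθ)/r³.
kp/r³ = (8.99×10⁹)(3.70×10⁻³¹)/(2.60×10⁻⁹)³ = 1.893×10⁵ N/C.
E_θ = 1.893×10⁵·sin37° = 1.139×10⁵ N/C.

E_θ ≈ 1.14×10⁵ N/C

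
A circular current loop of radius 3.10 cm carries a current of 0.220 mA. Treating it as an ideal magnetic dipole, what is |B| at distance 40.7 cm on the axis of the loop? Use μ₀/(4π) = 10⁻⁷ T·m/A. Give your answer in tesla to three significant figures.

B ≈ 1.97×10⁻¹² T

Magnetic moment m = IA = Iπa² = (2.20×10⁻⁴)·π·(0.0310)² = 6.642×10⁻⁷ A·m².
On axis B = (μ₀/4π)·2m/r³.
B = 2·(10⁻⁷)·(6.642×10⁻⁷) / (0.407)³ = 1.970×10⁻¹² T.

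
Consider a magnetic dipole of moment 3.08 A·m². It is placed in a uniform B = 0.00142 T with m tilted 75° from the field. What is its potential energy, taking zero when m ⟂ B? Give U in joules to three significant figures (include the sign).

U = −m·B = −mB cosθ.
U = −(3.08)(0.00142)·cos75° = -0.001132 J.

U ≈ -0.00113 J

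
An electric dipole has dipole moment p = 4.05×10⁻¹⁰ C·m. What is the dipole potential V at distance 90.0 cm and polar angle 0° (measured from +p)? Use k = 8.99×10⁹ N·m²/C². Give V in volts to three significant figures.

V ≈ 4.50 V

The dipole potential is V = kp cosθ / r².
V = (8.99×10⁹)(4.05×10⁻¹⁰)·cos0° / (0.900)² = 4.495 V.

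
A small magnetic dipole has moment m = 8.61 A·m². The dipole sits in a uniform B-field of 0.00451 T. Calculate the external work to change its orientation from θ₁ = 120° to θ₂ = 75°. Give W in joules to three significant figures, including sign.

W ≈ -0.0295 J

W_ext = ΔU = −mB cosθ₂ + mB cosθ₁ = mB(cosθ₁ − cosθ₂).
W = (8.61)(0.00451)·(cos120° − cos75°) = (0.03883)·(-0.7588) = -0.02947 J.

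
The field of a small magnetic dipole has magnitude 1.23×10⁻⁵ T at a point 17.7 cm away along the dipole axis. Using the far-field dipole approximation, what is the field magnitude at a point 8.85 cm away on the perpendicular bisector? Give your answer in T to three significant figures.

B ≈ 4.92×10⁻⁵ T

Dipole fields scale as 1/r³ in the far field.
The axial field is twice the equatorial field at the same r, so the geometry factor is 1/2.
B₂ = B₁ · (1/2) · (r₁/r₂)³ = 1.23×10⁻⁵ · 0.5 · (17.7/8.85)³.
(r₁/r₂)³ = (2)³ = 8.
B₂ ≈ 4.920×10⁻⁵ T.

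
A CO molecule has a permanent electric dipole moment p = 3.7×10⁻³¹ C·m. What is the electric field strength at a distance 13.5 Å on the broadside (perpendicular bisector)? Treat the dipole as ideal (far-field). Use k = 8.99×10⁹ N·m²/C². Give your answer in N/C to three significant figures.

E ≈ 1.35×10⁶ N/C

In the equatorial plane E = kp/r³.
E = (8.99×10⁹)(3.70×10⁻³¹) / (1.35×10⁻⁹)³ = 1.352×10⁶ N/C.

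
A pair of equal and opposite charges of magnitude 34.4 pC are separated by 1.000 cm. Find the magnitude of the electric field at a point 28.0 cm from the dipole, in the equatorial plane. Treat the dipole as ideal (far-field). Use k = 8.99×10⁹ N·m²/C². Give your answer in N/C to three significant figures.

Dipole moment p = qd = (3.44×10⁻¹¹ C)(0.0100 m) = 3.44×10⁻¹³ C·m.
In the equatorial plane E = kp/r³.
E = (8.99×10⁹)(3.44×10⁻¹³) / (0.280)³ = 0.1409 N/C.

E ≈ 0.141 N/C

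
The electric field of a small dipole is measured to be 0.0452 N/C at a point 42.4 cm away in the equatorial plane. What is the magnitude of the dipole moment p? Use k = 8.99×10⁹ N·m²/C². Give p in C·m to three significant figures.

In the equatorial plane E = kp/r³, so p = Er³/(k).
p = (0.0452)·(0.424)³ / (8.99×10⁹) = 3.832×10⁻¹³ C·m.

p ≈ 3.83×10⁻¹³ C·m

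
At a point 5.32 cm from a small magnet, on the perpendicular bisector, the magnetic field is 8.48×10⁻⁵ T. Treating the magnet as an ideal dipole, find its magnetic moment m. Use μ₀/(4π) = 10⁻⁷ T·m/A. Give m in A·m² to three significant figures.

m ≈ 0.128 A·m²

In the equatorial plane B = (μ₀/4π)·m/r³, so m = Br³·4π/(μ₀).
m = (8.48×10⁻⁵)·(0.0532)³ / (10⁻⁷) = 0.1277 A·m².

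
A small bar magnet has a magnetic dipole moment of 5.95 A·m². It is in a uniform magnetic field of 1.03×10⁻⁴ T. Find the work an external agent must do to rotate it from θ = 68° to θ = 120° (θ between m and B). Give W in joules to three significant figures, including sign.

W ≈ 5.36×10⁻⁴ J

W_ext = ΔU = −mB cosθ₂ + mB cosθ₁ = mB(cosθ₁ − cosθ₂).
W = (5.95)(1.03×10⁻⁴)·(cos68° − cos120°) = (6.128×10⁻⁴)·(+0.8746) = 5.360×10⁻⁴ J.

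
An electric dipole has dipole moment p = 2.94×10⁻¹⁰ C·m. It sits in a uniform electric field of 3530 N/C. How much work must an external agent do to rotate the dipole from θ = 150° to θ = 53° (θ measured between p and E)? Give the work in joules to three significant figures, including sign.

W ≈ -1.52×10⁻⁶ J

W_ext = ΔU = U(θ₂) − U(θ₁) = −pE cosθ₂ − (−pE cosθ₁) = pE(cosθ₁ − cosθ₂).
W = (2.94×10⁻¹⁰)(3530)·(cos150° − cos53°) = (1.038×10⁻⁶)·(-1.4678) = -1.523×10⁻⁶ J.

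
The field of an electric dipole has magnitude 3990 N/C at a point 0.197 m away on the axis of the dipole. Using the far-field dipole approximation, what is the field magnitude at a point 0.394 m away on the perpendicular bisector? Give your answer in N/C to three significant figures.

Dipole fields scale as 1/r³ in the far field.
The axial field is twice the equatorial field at the same r, so the geometry factor is 1/2.
E₂ = E₁ · (1/2) · (r₁/r₂)³ = 3990 · 0.5 · (0.197/0.394)³.
(r₁/r₂)³ = (0.5)³ = 0.125.
E₂ ≈ 249.4 N/C.

E ≈ 249 N/C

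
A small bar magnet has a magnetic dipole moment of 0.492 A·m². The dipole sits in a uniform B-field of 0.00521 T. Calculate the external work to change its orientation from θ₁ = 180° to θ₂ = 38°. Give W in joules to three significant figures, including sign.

W ≈ -0.00458 J

W_ext = ΔU = −mB cosθ₂ + mB cosθ₁ = mB(cosθ₁ − cosθ₂).
W = (0.492)(0.00521)·(cos180° − cos38°) = (0.002563)·(-1.7880) = -0.004583 J.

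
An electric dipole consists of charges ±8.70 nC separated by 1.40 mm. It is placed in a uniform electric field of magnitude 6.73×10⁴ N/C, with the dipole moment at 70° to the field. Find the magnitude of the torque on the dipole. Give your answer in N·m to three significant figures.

Dipole moment p = qd = (8.70×10⁻⁹ C)(0.00140 m) = 1.218×10⁻¹¹ C·m.
Torque on an electric dipole: τ = pE sinθ.
τ = (1.218×10⁻¹¹)(6.73×10⁴)·sin70° = 7.703×10⁻⁷ N·m.

τ ≈ 7.70×10⁻⁷ N·m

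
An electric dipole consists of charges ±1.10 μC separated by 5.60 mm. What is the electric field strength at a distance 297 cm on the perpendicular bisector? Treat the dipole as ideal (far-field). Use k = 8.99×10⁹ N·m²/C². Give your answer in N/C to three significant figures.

Dipole moment p = qd = (1.10×10⁻⁶ C)(0.00560 m) = 6.16×10⁻⁹ C·m.
In the equatorial plane E = kp/r³.
E = (8.99×10⁹)(6.16×10⁻⁹) / (2.97)³ = 2.114 N/C.

E ≈ 2.11 N/C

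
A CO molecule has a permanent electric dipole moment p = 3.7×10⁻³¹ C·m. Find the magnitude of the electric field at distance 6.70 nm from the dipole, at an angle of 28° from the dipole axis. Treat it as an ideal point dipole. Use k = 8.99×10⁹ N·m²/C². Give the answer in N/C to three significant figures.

At angle θ the dipole field magnitude is E = (kp/r³)·√(1 + 3cos²θ).
kp/r³ = (8.99×10⁹)(3.70×10⁻³¹) / (6.70×10⁻⁹)³ = 1.106×10⁴ N/C.
√(1 + 3cos²28°) = √(1 + 3·0.7796) = √3.3388 ≈ 1.8272.
E ≈ 1.106×10⁴ × 1.827 = 2.021×10⁴ N/C.

E ≈ 2.02×10⁴ N/C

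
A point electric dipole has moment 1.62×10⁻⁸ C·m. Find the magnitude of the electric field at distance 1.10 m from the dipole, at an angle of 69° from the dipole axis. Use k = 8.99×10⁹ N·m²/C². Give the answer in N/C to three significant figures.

At angle θ the dipole field magnitude is E = (kp/r³)·√(1 + 3cos²θ).
kp/r³ = (8.99×10⁹)(1.62×10⁻⁸) / (1.10)³ = 109.4 N/C.
√(1 + 3cos²69°) = √(1 + 3·0.1284) = √1.3853 ≈ 1.1770.
E ≈ 109.4 × 1.177 = 128.8 N/C.

E ≈ 129 N/C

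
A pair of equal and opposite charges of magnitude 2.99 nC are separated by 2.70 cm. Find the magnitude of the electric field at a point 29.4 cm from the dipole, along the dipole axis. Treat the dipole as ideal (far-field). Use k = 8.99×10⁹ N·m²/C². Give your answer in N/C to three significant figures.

E ≈ 57.1 N/C

Dipole moment p = qd = (2.99×10⁻⁹ C)(0.0270 m) = 8.073×10⁻¹¹ C·m.
On the dipole axis E = 2kp/r³.
E = 2·(8.99×10⁹)(8.073×10⁻¹¹) / (0.294)³ = 57.12 N/C.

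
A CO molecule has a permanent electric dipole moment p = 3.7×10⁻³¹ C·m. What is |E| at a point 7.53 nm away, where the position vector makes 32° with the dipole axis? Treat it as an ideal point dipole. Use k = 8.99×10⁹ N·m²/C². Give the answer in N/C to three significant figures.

E ≈ 1.38×10⁴ N/C

At angle θ the dipole field magnitude is E = (kp/r³)·√(1 + 3cos²θ).
kp/r³ = (8.99×10⁹)(3.70×10⁻³¹) / (7.53×10⁻⁹)³ = 7791 N/C.
√(1 + 3cos²32°) = √(1 + 3·0.7192) = √3.1576 ≈ 1.7770.
E ≈ 7791 × 1.777 = 1.384×10⁴ N/C.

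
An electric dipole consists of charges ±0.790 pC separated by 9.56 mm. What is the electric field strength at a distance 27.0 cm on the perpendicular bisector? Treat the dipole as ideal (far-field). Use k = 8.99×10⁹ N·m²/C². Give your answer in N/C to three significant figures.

E ≈ 0.00345 N/C

Dipole moment p = qd = (7.90×10⁻¹³ C)(0.00956 m) = 7.552×10⁻¹⁵ C·m.
On the perpendicular bisector E = kp/r³ (half the axial value at the same distance).
E = (8.99×10⁹)(7.552×10⁻¹⁵) / (0.270)³ = 0.003449 N/C.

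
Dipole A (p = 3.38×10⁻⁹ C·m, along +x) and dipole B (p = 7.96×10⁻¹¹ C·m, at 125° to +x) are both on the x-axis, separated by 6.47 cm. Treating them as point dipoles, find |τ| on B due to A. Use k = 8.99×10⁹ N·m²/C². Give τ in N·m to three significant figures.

τ ≈ 1.46×10⁻⁵ N·m

The second dipole sits on the axis of the first, so the field there is axial: E₁ = 2kp₁/r³ along +x.
E₁ = 2(8.99×10⁹)(3.38×10⁻⁹)/(0.0647)³ = 2.244×10⁵ N/C.
Torque on the second dipole: τ = p₂ E₁ sinθ.
τ = (7.96×10⁻¹¹)(2.244×10⁵)·sin125° = 1.463×10⁻⁵ N·m.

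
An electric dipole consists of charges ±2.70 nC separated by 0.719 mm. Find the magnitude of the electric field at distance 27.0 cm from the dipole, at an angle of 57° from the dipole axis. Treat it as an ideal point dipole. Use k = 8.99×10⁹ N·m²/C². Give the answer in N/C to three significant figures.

Dipole moment p = qd = (2.70×10⁻⁹ C)(7.19×10⁻⁴ m) = 1.941×10⁻¹² C·m.
At angle θ the dipole field magnitude is E = (kp/r³)·√(1 + 3cos²θ).
kp/r³ = (8.99×10⁹)(1.941×10⁻¹²) / (0.270)³ = 0.8865 N/C.
√(1 + 3cos²57°) = √(1 + 3·0.2966) = √1.8899 ≈ 1.3747.
E ≈ 0.8865 × 1.375 = 1.219 N/C.

E ≈ 1.22 N/C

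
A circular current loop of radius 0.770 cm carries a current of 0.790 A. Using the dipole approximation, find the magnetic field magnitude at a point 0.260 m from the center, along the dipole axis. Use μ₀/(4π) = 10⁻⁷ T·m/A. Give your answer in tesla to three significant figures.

B ≈ 1.67×10⁻⁹ T

Magnetic moment m = IA = Iπa² = (0.790)·π·(0.00770)² = 1.471×10⁻⁴ A·m².
On axis B = (μ₀/4π)·2m/r³.
B = 2·(10⁻⁷)·(1.471×10⁻⁴) / (0.260)³ = 1.674×10⁻⁹ T.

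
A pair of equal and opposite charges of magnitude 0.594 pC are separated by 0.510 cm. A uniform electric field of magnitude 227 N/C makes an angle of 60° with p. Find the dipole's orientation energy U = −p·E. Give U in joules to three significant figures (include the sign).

Dipole moment p = qd = (5.94×10⁻¹³ C)(0.00510 m) = 3.029×10⁻¹⁵ C·m.
U = −p·E = −pE cosθ.
U = −(3.029×10⁻¹⁵)(227)·cos60° = -3.438×10⁻¹³ J.

U ≈ -3.44×10⁻¹³ J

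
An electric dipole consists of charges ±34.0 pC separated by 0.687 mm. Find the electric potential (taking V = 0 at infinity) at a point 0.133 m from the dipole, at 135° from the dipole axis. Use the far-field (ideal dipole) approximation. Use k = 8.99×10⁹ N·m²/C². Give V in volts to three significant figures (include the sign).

Dipole moment p = qd = (3.40×10⁻¹¹ C)(6.87×10⁻⁴ m) = 2.336×10⁻¹⁴ C·m.
The dipole potential is V = kp cosθ / r².
V = (8.99×10⁹)(2.336×10⁻¹⁴)·cos135° / (0.133)² = -0.008395 V.

V ≈ -0.00839 V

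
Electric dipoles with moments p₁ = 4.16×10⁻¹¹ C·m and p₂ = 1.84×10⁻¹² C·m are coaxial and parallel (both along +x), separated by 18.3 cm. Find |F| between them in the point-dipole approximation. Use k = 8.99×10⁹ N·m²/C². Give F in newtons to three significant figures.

On-axis field of dipole 1 at distance r: E = 2kp₁/r³. Force on dipole 2 is F = p₂·dE/dr (gradient along axis).
dE/dr = −6kp₁/r⁴, so |F| = 6kp₁p₂/r⁴ (attractive for aligned moments).
F = 6(8.99×10⁹)(4.16×10⁻¹¹)(1.84×10⁻¹²)/(0.183)⁴ = 3.681×10⁻⁹ N.

F ≈ 3.68×10⁻⁹ N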